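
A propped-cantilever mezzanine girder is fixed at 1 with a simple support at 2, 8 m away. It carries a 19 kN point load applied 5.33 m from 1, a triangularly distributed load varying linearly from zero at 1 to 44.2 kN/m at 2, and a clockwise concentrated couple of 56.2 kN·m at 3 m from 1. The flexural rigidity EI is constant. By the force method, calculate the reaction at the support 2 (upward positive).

R_2 = 113.5 kN

Release the roller at 2. Primary structure: cantilever fixed at 1.
Downward deflection at the released point 2 due to the loads:
  point load 19 at a = 5.33: Pa²(3L − a)/(6EI) = 1680/EI
  triangular load, peak 44.2 at the free end: 11w₀L⁴/(120EI) = 16596/EI
  clockwise couple 56.2 at a = 3: M₀a(2L − a)/(2EI) = 1096/EI
  δ_0 = 19371/EI
Flexibility coefficient — unit upward force at 2: δ_{22} = L³/(3EI) = 170.7/EI.
Compatibility at 2: δ_0 − R_2·δ_{22} = 0, so R_2 = 19371/170.7 = 113.5 kN.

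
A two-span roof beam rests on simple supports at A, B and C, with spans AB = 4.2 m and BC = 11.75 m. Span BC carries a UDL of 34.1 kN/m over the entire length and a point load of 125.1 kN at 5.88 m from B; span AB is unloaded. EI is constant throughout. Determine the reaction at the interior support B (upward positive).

Take M_B as the redundant. Released structure: two simple spans AB and BC with a hinge at B.
End slopes at the hinge B, treating each span as simply supported:
  span BC: UDL 34.1: wL³/(24EI) = 2305/EI
  span BC: point load 125.1 at a = 5.88: Pab(L + b)/(6LEI) = 1079/EI
  relative rotation θ_0 = (0 + 3384)/EI = 3384/EI
A unit hogging moment at B produces rotation L₁/(3EI) + L₂/(3EI) = 5.317/EI.
Compatibility: M_B·(L₁+L₂)/(3EI) = θ_0, giving M_B = 636.5 kN·m (hogging).
Span AB, ΣM about A with M_B applied at B: R_B^{AB}·4.2 = 0 + 636.5, so R_B^{AB} = 151.5 kN and R_A = 0 − 151.5 = -151.5 kN.
Span BC, ΣM about C: R_B^{BC}·11.75 = 3088 + 636.5, so R_B^{BC} = 317 kN and R_C = 525.8 − 317 = 208.8 kN.
R_B = 151.5 + 317 = 468.6 kN.

R_B = 468.6 kN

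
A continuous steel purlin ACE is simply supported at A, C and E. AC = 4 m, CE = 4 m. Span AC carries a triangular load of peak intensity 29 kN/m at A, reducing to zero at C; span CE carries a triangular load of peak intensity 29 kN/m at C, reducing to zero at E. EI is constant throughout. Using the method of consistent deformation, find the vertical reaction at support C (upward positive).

R_C = 72.5 kN

Insert a hinge at C; M_C is the redundant, and each span becomes simply supported.
Rotations at C on the released spans (each span's end-slope, ×1/EI):
  span AC: triangular load, peak 29: 7w₀L³/(360EI) = 36.09/EI
  span CE: triangular load, peak 29: w₀L³/(45EI) = 41.24/EI
  relative rotation θ_0 = (36.09 + 41.24)/EI = 77.33/EI
A unit hogging moment at C produces rotation L₁/(3EI) + L₂/(3EI) = 2.667/EI.
Compatibility: M_C·(L₁+L₂)/(3EI) = θ_0, giving M_C = 29 kN·m (hogging).
Span AC, ΣM about A with M_C applied at C: R_C^{AC}·4 = 77.33 + 29, so R_C^{AC} = 26.58 kN and R_A = 58 − 26.58 = 31.42 kN.
Span CE, ΣM about E: R_C^{CE}·4 = 154.7 + 29, so R_C^{CE} = 45.92 kN and R_E = 58 − 45.92 = 12.08 kN.
R_C = 26.58 + 45.92 = 72.5 kN.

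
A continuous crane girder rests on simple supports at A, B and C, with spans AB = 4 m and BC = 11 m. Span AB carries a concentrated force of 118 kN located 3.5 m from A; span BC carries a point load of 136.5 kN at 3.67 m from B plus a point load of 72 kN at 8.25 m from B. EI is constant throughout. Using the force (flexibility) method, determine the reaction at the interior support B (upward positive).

R_B = 309.3 kN

Insert a hinge at B; M_B is the redundant, and each span becomes simply supported.
Rotations at B on the released spans (each span's end-slope, ×1/EI):
  span AB: point load 118 at a = 3.5: Pab(L + a)/(6LEI) = 64.53/EI
  span BC: point load 136.5 at a = 3.67: Pab(L + b)/(6LEI) = 1020/EI
  span BC: point load 72 at a = 8.25: Pab(L + b)/(6LEI) = 340.3/EI
  relative rotation θ_0 = (64.53 + 1360)/EI = 1425/EI
A unit hogging moment at B produces rotation L₁/(3EI) + L₂/(3EI) = 5/EI.
Compatibility: M_B·(L₁+L₂)/(3EI) = θ_0, giving M_B = 284.9 kN·m (hogging).
Span AB, ΣM about A with M_B applied at B: R_B^{AB}·4 = 413 + 284.9, so R_B^{AB} = 174.5 kN and R_A = 118 − 174.5 = -56.48 kN.
Span BC, ΣM about C: R_B^{BC}·11 = 1199 + 284.9, so R_B^{BC} = 134.9 kN and R_C = 208.5 − 134.9 = 73.64 kN.
R_B = 174.5 + 134.9 = 309.3 kN.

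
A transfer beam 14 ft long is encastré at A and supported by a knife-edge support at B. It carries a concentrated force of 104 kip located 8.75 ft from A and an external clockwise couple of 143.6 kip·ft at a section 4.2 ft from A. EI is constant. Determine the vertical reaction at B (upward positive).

Take the reaction at B as the redundant and release it; the primary structure is a cantilever fixed at A.
Primary-structure tip deflection at B by superposition:
  point load 104 at a = 8.75: Pa²(3L − a)/(6EI) = 44126/EI
  clockwise couple 143.6 at a = 4.2: M₀a(2L − a)/(2EI) = 7177/EI
  δ_0 = 51303/EI
Tip deflection under a unit load at B: L³/(3EI) = 914.7/EI.
Compatibility at B: δ_0 − R_B·δ_{BB} = 0, so R_B = 51303/914.7 = 56.09 kip.

R_B = 56.09 kip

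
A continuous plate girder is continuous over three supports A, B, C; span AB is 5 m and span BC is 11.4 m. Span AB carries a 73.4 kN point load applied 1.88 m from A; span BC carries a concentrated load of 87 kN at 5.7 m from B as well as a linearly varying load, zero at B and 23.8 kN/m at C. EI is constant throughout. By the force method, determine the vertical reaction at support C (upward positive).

Take M_B as the redundant. Released structure: two simple spans AB and BC with a hinge at B.
Rotations at B on the released spans (each span's end-slope, ×1/EI):
  span AB: point load 73.4 at a = 1.88: Pab(L + a)/(6LEI) = 98.74/EI
  span BC: point load 87 at a = 5.7: Pab(L + b)/(6LEI) = 706.7/EI
  span BC: triangular load, peak 23.8: 7w₀L³/(360EI) = 685.6/EI
  relative rotation θ_0 = (98.74 + 1392)/EI = 1491/EI
A unit hogging moment at B produces rotation L₁/(3EI) + L₂/(3EI) = 5.467/EI.
Slope continuity at B: θ_0 = M_B·5.467/EI, so M_B = 1491/5.467 = 272.7 kN·m (hogging).
Span BC, ΣM about C: R_B^{BC}·11.4 = 1011 + 272.7, so R_B^{BC} = 112.6 kN and R_C = 222.7 − 112.6 = 110 kN.

R_C = 110 kN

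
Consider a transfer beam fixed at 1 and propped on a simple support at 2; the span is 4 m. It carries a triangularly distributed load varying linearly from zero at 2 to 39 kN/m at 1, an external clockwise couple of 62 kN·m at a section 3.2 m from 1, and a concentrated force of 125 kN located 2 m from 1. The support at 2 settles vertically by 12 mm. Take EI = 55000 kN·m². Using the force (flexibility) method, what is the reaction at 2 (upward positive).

R_2 = 46.04 kN

Release the roller at 2. Primary structure: cantilever fixed at 1.
Primary-structure tip deflection at 2 by superposition:
  triangular load, peak 39 at the fixed end: w₀L⁴/(30EI) = 332.8/EI
  clockwise couple 62 at a = 3.2: M₀a(2L − a)/(2EI) = 476.2/EI
  point load 125 at a = 2: Pa²(3L − a)/(6EI) = 833.3/EI
  δ_0 = 1642/EI
Tip deflection under a unit load at 2: L³/(3EI) = 21.33/EI.
With EI = 55000 kN·m²: δ_0 = 0.02986 m and δ_{22} = 0.000388 m/kN.
Compatibility — the beam at 2 must follow the support down by 0.012 m: δ_0 − R_2·δ_{22} = 0.012, so R_2 = (0.02986 − 0.012)/0.000388 = 46.04 kN.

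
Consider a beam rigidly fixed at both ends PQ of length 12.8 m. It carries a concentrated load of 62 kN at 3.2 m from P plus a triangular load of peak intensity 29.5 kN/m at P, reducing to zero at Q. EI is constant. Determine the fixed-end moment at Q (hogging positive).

Take the two fixed-end moments M_P, M_Q as redundants; the released structure is the simple span PQ.
On the primary (simply-supported) span, the end slopes from the loading are:
  at P: point load 62 at a = 3.2: Pab(L + b)/(6LEI) = 555.5/EI
  at Q: point load 62 at a = 3.2: Pab(L + a)/(6LEI) = 396.8/EI
  at P: triangular load, peak 29.5: w₀L³/(45EI) = 1375/EI
  at Q: triangular load, peak 29.5: 7w₀L³/(360EI) = 1203/EI
  θ_P0 = 1930/EI,  θ_Q0 = 1600/EI
Flexibility coefficients: a unit moment at one end gives L/(3EI) there and L/(6EI) at the far end, so f₁₁ = f₂₂ = 4.267/EI and f₁₂ = f₂₁ = 2.133/EI.
Compatibility — zero rotation at each built-in end:
  4.267 M_P + 2.133 M_Q = 1930
  2.133 M_P + 4.267 M_Q = 1600
Solving the pair gives M_P = 353.3 kN·m and M_Q = 198.3 kN·m (hogging).

M_Q = 198.3 kN·m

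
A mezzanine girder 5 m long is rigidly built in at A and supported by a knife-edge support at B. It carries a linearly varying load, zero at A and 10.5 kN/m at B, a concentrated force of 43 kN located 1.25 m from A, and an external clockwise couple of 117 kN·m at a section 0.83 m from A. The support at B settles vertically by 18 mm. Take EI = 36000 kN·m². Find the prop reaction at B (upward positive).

Choose R_B as the redundant. The primary structure is the cantilever fixed at A.
Free-end deflection of the primary structure under the applied loading (downward +):
  triangular load, peak 10.5 at the free end: 11w₀L⁴/(120EI) = 601.6/EI
  point load 43 at a = 1.25: Pa²(3L − a)/(6EI) = 154/EI
  clockwise couple 117 at a = 0.83: M₀a(2L − a)/(2EI) = 445.2/EI
  δ_0 = 1201/EI
Tip deflection under a unit load at B: L³/(3EI) = 41.67/EI.
With EI = 36000 kN·m²: δ_0 = 0.033355 m and δ_{BB} = 0.001157 m/kN.
Compatibility — the beam at B must follow the support down by 0.018 m: δ_0 − R_B·δ_{BB} = 0.018, so R_B = (0.033355 − 0.018)/0.001157 = 13.27 kN.

R_B = 13.27 kN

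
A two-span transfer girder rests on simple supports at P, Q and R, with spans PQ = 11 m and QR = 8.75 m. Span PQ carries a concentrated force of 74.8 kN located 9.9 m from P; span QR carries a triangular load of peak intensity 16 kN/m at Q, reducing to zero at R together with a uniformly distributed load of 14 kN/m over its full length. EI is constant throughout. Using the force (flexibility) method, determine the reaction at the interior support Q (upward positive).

Take M_Q as the redundant. Released structure: two simple spans PQ and QR with a hinge at Q.
End slopes at the hinge Q, treating each span as simply supported:
  span PQ: point load 74.8 at a = 9.9: Pab(L + a)/(6LEI) = 257.9/EI
  span QR: triangular load, peak 16: w₀L³/(45EI) = 238.2/EI
  span QR: UDL 14: wL³/(24EI) = 390.8/EI
  relative rotation θ_0 = (257.9 + 629)/EI = 886.9/EI
A unit hogging moment at Q produces rotation L₁/(3EI) + L₂/(3EI) = 6.583/EI.
Slope continuity at Q: θ_0 = M_Q·6.583/EI, so M_Q = 886.9/6.583 = 134.7 kN·m (hogging).
Span PQ, ΣM about P with M_Q applied at Q: R_Q^{PQ}·11 = 740.5 + 134.7, so R_Q^{PQ} = 79.57 kN and R_P = 74.8 − 79.57 = -4.768 kN.
Span QR, ΣM about R: R_Q^{QR}·8.75 = 944.3 + 134.7, so R_Q^{QR} = 123.3 kN and R_R = 192.5 − 123.3 = 69.19 kN.
R_Q = 79.57 + 123.3 = 202.9 kN.

R_Q = 202.9 kN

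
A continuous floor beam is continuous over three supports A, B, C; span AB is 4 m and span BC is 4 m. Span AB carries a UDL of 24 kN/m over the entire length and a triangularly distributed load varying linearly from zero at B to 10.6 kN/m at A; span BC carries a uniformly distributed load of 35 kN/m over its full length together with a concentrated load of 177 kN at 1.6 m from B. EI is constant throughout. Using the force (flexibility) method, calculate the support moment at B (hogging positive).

M_B = 131.9 kN·m

Insert a hinge at B; M_B is the redundant, and each span becomes simply supported.
Rotations at B on the released spans (each span's end-slope, ×1/EI):
  span AB: UDL 24: wL³/(24EI) = 64/EI
  span AB: triangular load, peak 10.6: 7w₀L³/(360EI) = 13.19/EI
  span BC: UDL 35: wL³/(24EI) = 93.33/EI
  span BC: point load 177 at a = 1.6: Pab(L + b)/(6LEI) = 181.2/EI
  relative rotation θ_0 = (77.19 + 274.6)/EI = 351.8/EI
A unit hogging moment at B produces rotation L₁/(3EI) + L₂/(3EI) = 2.667/EI.
Compatibility: M_B·(L₁+L₂)/(3EI) = θ_0, giving M_B = 131.9 kN·m (hogging).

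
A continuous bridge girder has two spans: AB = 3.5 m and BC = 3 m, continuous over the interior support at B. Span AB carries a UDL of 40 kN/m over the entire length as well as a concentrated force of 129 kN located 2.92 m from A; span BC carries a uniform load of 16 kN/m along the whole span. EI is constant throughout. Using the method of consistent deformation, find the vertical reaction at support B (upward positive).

Insert a hinge at B; M_B is the redundant, and each span becomes simply supported.
Discontinuity in slope at B on the released structure — sum the simple-span end rotations:
  span AB: UDL 40: wL³/(24EI) = 71.46/EI
  span AB: point load 129 at a = 2.92: Pab(L + a)/(6LEI) = 66.79/EI
  span BC: UDL 16: wL³/(24EI) = 18/EI
  relative rotation θ_0 = (138.2 + 18)/EI = 156.2/EI
A unit hogging moment at B produces rotation L₁/(3EI) + L₂/(3EI) = 2.167/EI.
Slope continuity at B: θ_0 = M_B·2.167/EI, so M_B = 156.2/2.167 = 72.11 kN·m (hogging).
Span AB, ΣM about A with M_B applied at B: R_B^{AB}·3.5 = 621.7 + 72.11, so R_B^{AB} = 198.2 kN and R_A = 269 − 198.2 = 70.77 kN.
Span BC, ΣM about C: R_B^{BC}·3 = 72 + 72.11, so R_B^{BC} = 48.04 kN and R_C = 48 − 48.04 = -0.03832 kN.
R_B = 198.2 + 48.04 = 246.3 kN.

R_B = 246.3 kN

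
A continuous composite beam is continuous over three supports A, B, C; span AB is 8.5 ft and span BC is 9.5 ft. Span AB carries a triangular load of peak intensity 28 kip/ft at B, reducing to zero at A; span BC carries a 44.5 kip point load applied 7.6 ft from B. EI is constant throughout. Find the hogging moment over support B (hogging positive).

Insert a hinge at B; M_B is the redundant, and each span becomes simply supported.
Rotations at B on the released spans (each span's end-slope, ×1/EI):
  span AB: triangular load, peak 28: w₀L³/(45EI) = 382.1/EI
  span BC: point load 44.5 at a = 7.6: Pab(L + b)/(6LEI) = 128.5/EI
  relative rotation θ_0 = (382.1 + 128.5)/EI = 510.6/EI
A unit hogging moment at B produces rotation L₁/(3EI) + L₂/(3EI) = 6/EI.
Compatibility: M_B·(L₁+L₂)/(3EI) = θ_0, giving M_B = 85.11 kip·ft (hogging).

M_B = 85.11 kip·ft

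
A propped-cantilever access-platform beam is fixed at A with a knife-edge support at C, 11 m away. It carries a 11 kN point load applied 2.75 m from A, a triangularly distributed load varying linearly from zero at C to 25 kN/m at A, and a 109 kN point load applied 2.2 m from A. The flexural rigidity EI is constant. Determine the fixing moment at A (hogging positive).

M_A = 394.2 kN·m

Choose R_C as the redundant. The primary structure is the cantilever fixed at A.
Primary-structure tip deflection at C by superposition:
  point load 11 at a = 2.75: Pa²(3L − a)/(6EI) = 419.4/EI
  triangular load, peak 25 at the fixed end: w₀L⁴/(30EI) = 12201/EI
  point load 109 at a = 2.2: Pa²(3L − a)/(6EI) = 2708/EI
  δ_0 = 15328/EI
Flexibility coefficient — unit upward force at C: δ_{CC} = L³/(3EI) = 443.7/EI.
Compatibility at C: δ_0 − R_C·δ_{CC} = 0, so R_C = 15328/443.7 = 34.55 kN.
Moment equilibrium about A: M_A = Σ(load moments about A) − R_C·L = 774.2 − 34.55×11 = 394.2 kN·m.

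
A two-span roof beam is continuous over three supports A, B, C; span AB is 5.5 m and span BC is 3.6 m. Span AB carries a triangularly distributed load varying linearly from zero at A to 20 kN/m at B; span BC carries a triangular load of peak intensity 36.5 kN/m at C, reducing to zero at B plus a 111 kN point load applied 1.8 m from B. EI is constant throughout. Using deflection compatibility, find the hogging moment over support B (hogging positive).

M_B = 64.93 kN·m

Take M_B as the redundant. Released structure: two simple spans AB and BC with a hinge at B.
End slopes at the hinge B, treating each span as simply supported:
  span AB: triangular load, peak 20: w₀L³/(45EI) = 73.94/EI
  span BC: triangular load, peak 36.5: 7w₀L³/(360EI) = 33.11/EI
  span BC: point load 111 at a = 1.8: Pab(L + b)/(6LEI) = 89.91/EI
  relative rotation θ_0 = (73.94 + 123)/EI = 197/EI
A unit hogging moment at B produces rotation L₁/(3EI) + L₂/(3EI) = 3.033/EI.
Compatibility: M_B·(L₁+L₂)/(3EI) = θ_0, giving M_B = 64.93 kN·m (hogging).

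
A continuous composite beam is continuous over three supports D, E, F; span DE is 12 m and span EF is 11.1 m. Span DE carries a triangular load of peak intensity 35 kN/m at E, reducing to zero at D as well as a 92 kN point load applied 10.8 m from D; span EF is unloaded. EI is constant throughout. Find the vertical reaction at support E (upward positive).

Release continuity at E by inserting a hinge; the redundant is the internal moment M_E. The primary structure is two simply-supported spans DE and EF.
Rotations at E on the released spans (each span's end-slope, ×1/EI):
  span DE: triangular load, peak 35: w₀L³/(45EI) = 1344/EI
  span DE: point load 92 at a = 10.8: Pab(L + a)/(6LEI) = 377.6/EI
  relative rotation θ_0 = (1722 + 0)/EI = 1722/EI
A unit hogging moment at E produces rotation L₁/(3EI) + L₂/(3EI) = 7.7/EI.
Slope continuity at E: θ_0 = M_E·7.7/EI, so M_E = 1722/7.7 = 223.6 kN·m (hogging).
Span DE, ΣM about D with M_E applied at E: R_E^{DE}·12 = 2674 + 223.6, so R_E^{DE} = 241.4 kN and R_D = 302 − 241.4 = 60.57 kN.
Span EF, ΣM about F: R_E^{EF}·11.1 = 0 + 223.6, so R_E^{EF} = 20.14 kN and R_F = 0 − 20.14 = -20.14 kN.
R_E = 241.4 + 20.14 = 261.6 kN.

R_E = 261.6 kN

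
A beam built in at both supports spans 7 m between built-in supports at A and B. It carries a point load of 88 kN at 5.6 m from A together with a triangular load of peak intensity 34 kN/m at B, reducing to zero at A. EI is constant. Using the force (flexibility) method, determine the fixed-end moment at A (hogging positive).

Take the two fixed-end moments M_A, M_B as redundants; the released structure is the simple span AB.
On the primary (simply-supported) span, the end slopes from the loading are:
  at A: point load 88 at a = 5.6: Pab(L + b)/(6LEI) = 138/EI
  at B: point load 88 at a = 5.6: Pab(L + a)/(6LEI) = 207/EI
  at A: triangular load, peak 34: 7w₀L³/(360EI) = 226.8/EI
  at B: triangular load, peak 34: w₀L³/(45EI) = 259.2/EI
  θ_A0 = 364.7/EI,  θ_B0 = 466.1/EI
Flexibility coefficients: a unit moment at one end gives L/(3EI) there and L/(6EI) at the far end, so f₁₁ = f₂₂ = 2.333/EI and f₁₂ = f₂₁ = 1.167/EI.
Compatibility — zero rotation at each built-in end:
  2.333 M_A + 1.167 M_B = 364.7
  1.167 M_A + 2.333 M_B = 466.1
Solving the pair gives M_A = 75.25 kN·m and M_B = 162.1 kN·m (hogging).

M_A = 75.25 kN·m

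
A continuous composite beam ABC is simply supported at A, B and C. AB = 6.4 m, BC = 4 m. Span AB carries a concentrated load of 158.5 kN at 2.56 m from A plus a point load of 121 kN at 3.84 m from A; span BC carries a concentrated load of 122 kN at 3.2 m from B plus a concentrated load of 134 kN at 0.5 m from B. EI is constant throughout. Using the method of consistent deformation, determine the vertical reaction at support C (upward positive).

R_C = 55.47 kN

Take M_B as the redundant. Released structure: two simple spans AB and BC with a hinge at B.
End slopes at the hinge B, treating each span as simply supported:
  span AB: point load 158.5 at a = 2.56: Pab(L + a)/(6LEI) = 363.6/EI
  span AB: point load 121 at a = 3.84: Pab(L + a)/(6LEI) = 317.2/EI
  span BC: point load 122 at a = 3.2: Pab(L + b)/(6LEI) = 62.46/EI
  span BC: point load 134 at a = 0.5: Pab(L + b)/(6LEI) = 73.28/EI
  relative rotation θ_0 = (680.8 + 135.7)/EI = 816.5/EI
A unit hogging moment at B produces rotation L₁/(3EI) + L₂/(3EI) = 3.467/EI.
Compatibility: M_B·(L₁+L₂)/(3EI) = θ_0, giving M_B = 235.5 kN·m (hogging).
Span BC, ΣM about C: R_B^{BC}·4 = 566.6 + 235.5, so R_B^{BC} = 200.5 kN and R_C = 256 − 200.5 = 55.47 kN.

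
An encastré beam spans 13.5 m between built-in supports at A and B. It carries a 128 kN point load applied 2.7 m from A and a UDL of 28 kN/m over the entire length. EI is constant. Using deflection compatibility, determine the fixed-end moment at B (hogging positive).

Release both end moments; the primary structure is a simply-supported span AB with redundants M_A and M_B.
End rotations of the released simple span under the applied load (×1/EI):
  at A: point load 128 at a = 2.7: Pab(L + b)/(6LEI) = 1120/EI
  at B: point load 128 at a = 2.7: Pab(L + a)/(6LEI) = 746.5/EI
  at A: UDL 28: wL³/(24EI) = 2870/EI
  at B: UDL 28: wL³/(24EI) = 2870/EI
  θ_A0 = 3990/EI,  θ_B0 = 3617/EI
Flexibility coefficients: a unit moment at one end gives L/(3EI) there and L/(6EI) at the far end, so f₁₁ = f₂₂ = 4.5/EI and f₁₂ = f₂₁ = 2.25/EI.
Compatibility — zero rotation at each built-in end:
  4.5 M_A + 2.25 M_B = 3990
  2.25 M_A + 4.5 M_B = 3617
Solving the pair gives M_A = 646.4 kN·m and M_B = 480.5 kN·m (hogging).

M_B = 480.5 kN·m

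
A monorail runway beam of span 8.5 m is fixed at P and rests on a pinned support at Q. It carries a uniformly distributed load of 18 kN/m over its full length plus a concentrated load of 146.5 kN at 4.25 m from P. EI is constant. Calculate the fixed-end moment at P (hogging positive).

Remove the prop at Q; the released (primary) structure is a cantilever built in at P.
Primary-structure tip deflection at Q by superposition:
  UDL 18: wL⁴/(8EI) = 11745/EI
  point load 146.5 at a = 4.25: Pa²(3L − a)/(6EI) = 9372/EI
  δ_0 = 21117/EI
Flexibility coefficient — unit upward force at Q: δ_{QQ} = L³/(3EI) = 204.7/EI.
The prop prevents deflection at Q: R_Q = δ_0/δ_{QQ} = 21117/204.7 = 103.2 kN.
Moment equilibrium about P: M_P = Σ(load moments about P) − R_Q·L = 1273 − 103.2×8.5 = 396 kN·m.

M_P = 396 kN·m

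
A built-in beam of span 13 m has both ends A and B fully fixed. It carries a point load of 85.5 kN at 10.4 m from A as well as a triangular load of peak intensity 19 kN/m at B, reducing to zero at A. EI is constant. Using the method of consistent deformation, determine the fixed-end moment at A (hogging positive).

Release both end moments; the primary structure is a simply-supported span AB with redundants M_A and M_B.
Simple-span end rotations at A and B under the given loads:
  at A: point load 85.5 at a = 10.4: Pab(L + b)/(6LEI) = 462.4/EI
  at B: point load 85.5 at a = 10.4: Pab(L + a)/(6LEI) = 693.6/EI
  at A: triangular load, peak 19: 7w₀L³/(360EI) = 811.7/EI
  at B: triangular load, peak 19: w₀L³/(45EI) = 927.6/EI
  θ_A0 = 1274/EI,  θ_B0 = 1621/EI
Flexibility coefficients: a unit moment at one end gives L/(3EI) there and L/(6EI) at the far end, so f₁₁ = f₂₂ = 4.333/EI and f₁₂ = f₂₁ = 2.167/EI.
Compatibility — zero rotation at each built-in end:
  4.333 M_A + 2.167 M_B = 1274
  2.167 M_A + 4.333 M_B = 1621
Solving the pair gives M_A = 142.6 kN·m and M_B = 302.8 kN·m (hogging).

M_A = 142.6 kN·m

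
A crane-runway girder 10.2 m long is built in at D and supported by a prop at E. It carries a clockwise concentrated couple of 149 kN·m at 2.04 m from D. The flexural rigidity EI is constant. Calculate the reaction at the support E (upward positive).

R_E = 7.888 kN

Remove the prop at E; the released (primary) structure is a cantilever built in at D.
Primary-structure tip deflection at E by superposition:
  clockwise couple 149 at a = 2.04: M₀a(2L − a)/(2EI) = 2790/EI
Flexibility coefficient — unit upward force at E: δ_{EE} = L³/(3EI) = 353.7/EI.
The prop prevents deflection at E: R_E = δ_0/δ_{EE} = 2790/353.7 = 7.888 kN.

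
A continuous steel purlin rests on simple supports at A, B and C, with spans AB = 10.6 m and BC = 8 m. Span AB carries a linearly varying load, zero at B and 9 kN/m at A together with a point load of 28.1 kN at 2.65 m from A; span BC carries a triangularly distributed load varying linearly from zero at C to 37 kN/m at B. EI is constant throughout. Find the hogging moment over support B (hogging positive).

Take M_B as the redundant. Released structure: two simple spans AB and BC with a hinge at B.
End slopes at the hinge B, treating each span as simply supported:
  span AB: triangular load, peak 9: 7w₀L³/(360EI) = 208.4/EI
  span AB: point load 28.1 at a = 2.65: Pab(L + a)/(6LEI) = 123.3/EI
  span BC: triangular load, peak 37: w₀L³/(45EI) = 421/EI
  relative rotation θ_0 = (331.8 + 421)/EI = 752.7/EI
A unit hogging moment at B produces rotation L₁/(3EI) + L₂/(3EI) = 6.2/EI.
Slope continuity at B: θ_0 = M_B·6.2/EI, so M_B = 752.7/6.2 = 121.4 kN·m (hogging).

M_B = 121.4 kN·m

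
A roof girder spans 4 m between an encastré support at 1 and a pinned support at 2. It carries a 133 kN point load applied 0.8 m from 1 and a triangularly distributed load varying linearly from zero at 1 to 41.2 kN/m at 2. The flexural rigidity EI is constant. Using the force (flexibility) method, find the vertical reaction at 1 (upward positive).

R_1 = 162.6 kN

Take the reaction at 2 as the redundant and release it; the primary structure is a cantilever fixed at 1.
Deflection at 2 on the released cantilever, summing each load's contribution:
  point load 133 at a = 0.8: Pa²(3L − a)/(6EI) = 158.9/EI
  triangular load, peak 41.2 at the free end: 11w₀L⁴/(120EI) = 966.8/EI
  δ_0 = 1126/EI
Tip deflection under a unit load at 2: L³/(3EI) = 21.33/EI.
Compatibility at 2: δ_0 − R_2·δ_{22} = 0, so R_2 = 1126/21.33 = 52.77 kN.
Vertical equilibrium: R_1 = ΣP − R_2 = 215.4 − 52.77 = 162.6 kN.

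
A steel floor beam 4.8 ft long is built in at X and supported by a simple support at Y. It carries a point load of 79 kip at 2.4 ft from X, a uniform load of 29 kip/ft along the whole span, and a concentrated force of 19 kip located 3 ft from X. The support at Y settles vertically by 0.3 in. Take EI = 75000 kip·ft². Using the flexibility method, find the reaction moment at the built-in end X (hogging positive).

M_X = 413.5 kip·ft

Take the reaction at Y as the redundant and release it; the primary structure is a cantilever fixed at X.
Deflection at Y on the released cantilever, summing each load's contribution:
  point load 79 at a = 2.4: Pa²(3L − a)/(6EI) = 910.1/EI
  UDL 29: wL⁴/(8EI) = 1924/EI
  point load 19 at a = 3: Pa²(3L − a)/(6EI) = 324.9/EI
  δ_0 = 3159/EI
Flexibility coefficient — unit upward force at Y: δ_{YY} = L³/(3EI) = 36.86/EI.
With EI = 75000 kip·ft²: δ_0 = 0.042124 ft and δ_{YY} = 0.000492 ft/kip.
Compatibility — the beam at Y must follow the support down by 0.025 ft: δ_0 − R_Y·δ_{YY} = 0.025, so R_Y = (0.042124 − 0.025)/0.000492 = 34.84 kip.
Moment equilibrium about X: M_X = Σ(load moments about X) − R_Y·L = 580.7 − 34.84×4.8 = 413.5 kip·ft.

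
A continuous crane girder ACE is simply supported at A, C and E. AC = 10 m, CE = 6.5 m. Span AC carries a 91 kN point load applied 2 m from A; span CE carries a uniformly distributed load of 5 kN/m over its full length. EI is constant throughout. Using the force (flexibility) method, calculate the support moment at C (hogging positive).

M_C = 63.35 kN·m

Insert a hinge at C; M_C is the redundant, and each span becomes simply supported.
Discontinuity in slope at C on the released structure — sum the simple-span end rotations:
  span AC: point load 91 at a = 2: Pab(L + a)/(6LEI) = 291.2/EI
  span CE: UDL 5: wL³/(24EI) = 57.21/EI
  relative rotation θ_0 = (291.2 + 57.21)/EI = 348.4/EI
A unit hogging moment at C produces rotation L₁/(3EI) + L₂/(3EI) = 5.5/EI.
Compatibility: M_C·(L₁+L₂)/(3EI) = θ_0, giving M_C = 63.35 kN·m (hogging).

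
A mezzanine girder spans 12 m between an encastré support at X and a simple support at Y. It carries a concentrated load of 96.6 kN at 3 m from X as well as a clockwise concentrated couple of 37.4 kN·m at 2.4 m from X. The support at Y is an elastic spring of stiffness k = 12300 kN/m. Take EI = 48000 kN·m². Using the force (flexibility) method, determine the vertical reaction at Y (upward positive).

R_Y = 9.917 kN

Remove the prop at Y; the released (primary) structure is a cantilever built in at X.
Primary-structure tip deflection at Y by superposition:
  point load 96.6 at a = 3: Pa²(3L − a)/(6EI) = 4782/EI
  clockwise couple 37.4 at a = 2.4: M₀a(2L − a)/(2EI) = 969.4/EI
  δ_0 = 5751/EI
Tip deflection under a unit load at Y: L³/(3EI) = 576/EI.
With EI = 48000 kN·m²: δ_0 = 0.11981 m and δ_{YY} = 0.012 m/kN.
Compatibility — the spring shortens by R_Y/k under the reaction it provides: δ_0 − R_Y·δ_{YY} = R_Y/k. With 1/k = 0.000081 m/kN, R_Y = δ_0 / (δ_{YY} + 1/k) = 0.11981 / (0.012 + 0.000081) = 9.917 kN.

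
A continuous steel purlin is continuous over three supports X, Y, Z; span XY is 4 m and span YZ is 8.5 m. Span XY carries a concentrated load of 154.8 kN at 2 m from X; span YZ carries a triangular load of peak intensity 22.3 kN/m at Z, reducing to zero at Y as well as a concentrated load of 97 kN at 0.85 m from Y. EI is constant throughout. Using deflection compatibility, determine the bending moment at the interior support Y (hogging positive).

Take M_Y as the redundant. Released structure: two simple spans XY and YZ with a hinge at Y.
Rotations at Y on the released spans (each span's end-slope, ×1/EI):
  span XY: point load 154.8 at a = 2: Pab(L + a)/(6LEI) = 154.8/EI
  span YZ: triangular load, peak 22.3: 7w₀L³/(360EI) = 266.3/EI
  span YZ: point load 97 at a = 0.85: Pab(L + b)/(6LEI) = 199.7/EI
  relative rotation θ_0 = (154.8 + 466)/EI = 620.8/EI
A unit hogging moment at Y produces rotation L₁/(3EI) + L₂/(3EI) = 4.167/EI.
Compatibility: M_Y·(L₁+L₂)/(3EI) = θ_0, giving M_Y = 149 kN·m (hogging).

M_Y = 149 kN·m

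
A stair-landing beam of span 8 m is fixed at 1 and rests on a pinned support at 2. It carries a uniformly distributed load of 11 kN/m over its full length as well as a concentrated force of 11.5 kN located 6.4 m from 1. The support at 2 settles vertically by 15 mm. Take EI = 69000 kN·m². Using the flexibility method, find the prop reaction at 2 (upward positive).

R_2 = 35.03 kN

Choose R_2 as the redundant. The primary structure is the cantilever fixed at 1.
Primary-structure tip deflection at 2 by superposition:
  UDL 11: wL⁴/(8EI) = 5632/EI
  point load 11.5 at a = 6.4: Pa²(3L − a)/(6EI) = 1382/EI
  δ_0 = 7014/EI
Tip deflection under a unit load at 2: L³/(3EI) = 170.7/EI.
With EI = 69000 kN·m²: δ_0 = 0.10165 m and δ_{22} = 0.002473 m/kN.
Compatibility — the beam at 2 must follow the support down by 0.015 m: δ_0 − R_2·δ_{22} = 0.015, so R_2 = (0.10165 − 0.015)/0.002473 = 35.03 kN.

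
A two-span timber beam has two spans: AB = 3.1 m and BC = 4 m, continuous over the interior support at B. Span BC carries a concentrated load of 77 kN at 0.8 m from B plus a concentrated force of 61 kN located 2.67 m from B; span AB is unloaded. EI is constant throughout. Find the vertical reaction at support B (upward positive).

R_B = 107.8 kN

Insert a hinge at B; M_B is the redundant, and each span becomes simply supported.
Discontinuity in slope at B on the released structure — sum the simple-span end rotations:
  span BC: point load 77 at a = 0.8: Pab(L + b)/(6LEI) = 59.14/EI
  span BC: point load 61 at a = 2.67: Pab(L + b)/(6LEI) = 48.11/EI
  relative rotation θ_0 = (0 + 107.2)/EI = 107.2/EI
A unit hogging moment at B produces rotation L₁/(3EI) + L₂/(3EI) = 2.367/EI.
Slope continuity at B: θ_0 = M_B·2.367/EI, so M_B = 107.2/2.367 = 45.31 kN·m (hogging).
Span AB, ΣM about A with M_B applied at B: R_B^{AB}·3.1 = 0 + 45.31, so R_B^{AB} = 14.62 kN and R_A = 0 − 14.62 = -14.62 kN.
Span BC, ΣM about C: R_B^{BC}·4 = 327.5 + 45.31, so R_B^{BC} = 93.21 kN and R_C = 138 − 93.21 = 44.79 kN.
R_B = 14.62 + 93.21 = 107.8 kN.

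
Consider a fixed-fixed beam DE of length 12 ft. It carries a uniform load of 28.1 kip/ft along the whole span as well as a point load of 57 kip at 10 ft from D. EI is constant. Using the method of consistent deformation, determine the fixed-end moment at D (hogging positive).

M_D = 353 kip·ft

Take the two fixed-end moments M_D, M_E as redundants; the released structure is the simple span DE.
End rotations of the released simple span under the applied load (×1/EI):
  at D: UDL 28.1: wL³/(24EI) = 2023/EI
  at E: UDL 28.1: wL³/(24EI) = 2023/EI
  at D: point load 57 at a = 10: Pab(L + b)/(6LEI) = 221.7/EI
  at E: point load 57 at a = 10: Pab(L + a)/(6LEI) = 348.3/EI
  θ_D0 = 2245/EI,  θ_E0 = 2372/EI
Flexibility coefficients: a unit moment at one end gives L/(3EI) there and L/(6EI) at the far end, so f₁₁ = f₂₂ = 4/EI and f₁₂ = f₂₁ = 2/EI.
Compatibility — zero rotation at each built-in end:
  4 M_D + 2 M_E = 2245
  2 M_D + 4 M_E = 2372
Solving the pair gives M_D = 353 kip·ft and M_E = 416.4 kip·ft (hogging).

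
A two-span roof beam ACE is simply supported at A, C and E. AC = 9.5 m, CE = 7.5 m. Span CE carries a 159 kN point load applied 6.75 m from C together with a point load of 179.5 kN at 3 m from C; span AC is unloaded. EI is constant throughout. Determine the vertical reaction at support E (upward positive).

R_E = 196.2 kN

Take M_C as the redundant. Released structure: two simple spans AC and CE with a hinge at C.
Rotations at C on the released spans (each span's end-slope, ×1/EI):
  span CE: point load 159 at a = 6.75: Pab(L + b)/(6LEI) = 147.6/EI
  span CE: point load 179.5 at a = 3: Pab(L + b)/(6LEI) = 646.2/EI
  relative rotation θ_0 = (0 + 793.8)/EI = 793.8/EI
A unit hogging moment at C produces rotation L₁/(3EI) + L₂/(3EI) = 5.667/EI.
Slope continuity at C: θ_0 = M_C·5.667/EI, so M_C = 793.8/5.667 = 140.1 kN·m (hogging).
Span CE, ΣM about E: R_C^{CE}·7.5 = 927 + 140.1, so R_C^{CE} = 142.3 kN and R_E = 338.5 − 142.3 = 196.2 kN.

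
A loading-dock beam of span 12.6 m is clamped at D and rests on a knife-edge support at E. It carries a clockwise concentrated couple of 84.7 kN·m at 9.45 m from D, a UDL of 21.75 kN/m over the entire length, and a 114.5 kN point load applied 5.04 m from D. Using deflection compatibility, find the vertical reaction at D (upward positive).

R_D = 252.5 kN

Take the reaction at E as the redundant and release it; the primary structure is a cantilever fixed at D.
Free-end deflection of the primary structure under the applied loading (downward +):
  clockwise couple 84.7 at a = 9.45: M₀a(2L − a)/(2EI) = 6303/EI
  UDL 21.75: wL⁴/(8EI) = 68525/EI
  point load 114.5 at a = 5.04: Pa²(3L − a)/(6EI) = 15880/EI
  δ_0 = 90709/EI
Flexibility coefficient — unit upward force at E: δ_{EE} = L³/(3EI) = 666.8/EI.
Compatibility at E: δ_0 − R_E·δ_{EE} = 0, so R_E = 90709/666.8 = 136 kN.
Vertical equilibrium: R_D = ΣP − R_E = 388.6 − 136 = 252.5 kN.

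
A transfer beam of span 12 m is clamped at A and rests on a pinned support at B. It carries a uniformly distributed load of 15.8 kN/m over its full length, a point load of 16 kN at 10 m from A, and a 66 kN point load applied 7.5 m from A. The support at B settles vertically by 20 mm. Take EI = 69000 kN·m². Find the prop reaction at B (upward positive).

R_B = 111.4 kN

Remove the prop at B; the released (primary) structure is a cantilever built in at A.
Primary-structure tip deflection at B by superposition:
  UDL 15.8: wL⁴/(8EI) = 40954/EI
  point load 16 at a = 10: Pa²(3L − a)/(6EI) = 6933/EI
  point load 66 at a = 7.5: Pa²(3L − a)/(6EI) = 17634/EI
  δ_0 = 65521/EI
Flexibility coefficient — unit upward force at B: δ_{BB} = L³/(3EI) = 576/EI.
With EI = 69000 kN·m²: δ_0 = 0.94958 m and δ_{BB} = 0.008348 m/kN.
Compatibility — the beam at B must follow the support down by 0.02 m: δ_0 − R_B·δ_{BB} = 0.02, so R_B = (0.94958 − 0.02)/0.008348 = 111.4 kN.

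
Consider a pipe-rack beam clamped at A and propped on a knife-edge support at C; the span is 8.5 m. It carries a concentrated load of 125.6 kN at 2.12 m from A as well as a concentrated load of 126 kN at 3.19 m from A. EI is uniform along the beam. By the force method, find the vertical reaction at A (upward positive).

Remove the prop at C; the released (primary) structure is a cantilever built in at A.
Downward deflection at the released point C due to the loads:
  point load 125.6 at a = 2.12: Pa²(3L − a)/(6EI) = 2200/EI
  point load 126 at a = 3.19: Pa²(3L − a)/(6EI) = 4768/EI
  δ_0 = 6967/EI
Tip deflection under a unit load at C: L³/(3EI) = 204.7/EI.
Compatibility at C: δ_0 − R_C·δ_{CC} = 0, so R_C = 6967/204.7 = 34.04 kN.
Vertical equilibrium: R_A = ΣP − R_C = 251.6 − 34.04 = 217.6 kN.

R_A = 217.6 kN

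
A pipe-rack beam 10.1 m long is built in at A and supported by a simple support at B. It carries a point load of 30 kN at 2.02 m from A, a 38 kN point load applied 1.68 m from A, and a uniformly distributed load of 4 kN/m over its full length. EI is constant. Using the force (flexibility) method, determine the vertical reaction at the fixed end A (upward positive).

R_A = 90.08 kN

Remove the prop at B; the released (primary) structure is a cantilever built in at A.
Deflection at B on the released cantilever, summing each load's contribution:
  point load 30 at a = 2.02: Pa²(3L − a)/(6EI) = 577/EI
  point load 38 at a = 1.68: Pa²(3L − a)/(6EI) = 511.6/EI
  UDL 4: wL⁴/(8EI) = 5203/EI
  δ_0 = 6292/EI
Flexibility coefficient — unit upward force at B: δ_{BB} = L³/(3EI) = 343.4/EI.
Compatibility at B: δ_0 − R_B·δ_{BB} = 0, so R_B = 6292/343.4 = 18.32 kN.
Vertical equilibrium: R_A = ΣP − R_B = 108.4 − 18.32 = 90.08 kN.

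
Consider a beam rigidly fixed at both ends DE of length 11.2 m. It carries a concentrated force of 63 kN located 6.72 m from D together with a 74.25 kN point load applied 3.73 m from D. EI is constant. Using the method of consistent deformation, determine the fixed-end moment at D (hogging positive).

Take the two fixed-end moments M_D, M_E as redundants; the released structure is the simple span DE.
End rotations of the released simple span under the applied load (×1/EI):
  at D: point load 63 at a = 6.72: Pab(L + b)/(6LEI) = 442.6/EI
  at E: point load 63 at a = 6.72: Pab(L + a)/(6LEI) = 505.8/EI
  at D: point load 74.25 at a = 3.73: Pab(L + b)/(6LEI) = 574.8/EI
  at E: point load 74.25 at a = 3.73: Pab(L + a)/(6LEI) = 459.6/EI
  θ_D0 = 1017/EI,  θ_E0 = 965.4/EI
Flexibility coefficients: a unit moment at one end gives L/(3EI) there and L/(6EI) at the far end, so f₁₁ = f₂₂ = 3.733/EI and f₁₂ = f₂₁ = 1.867/EI.
Compatibility — zero rotation at each built-in end:
  3.733 M_D + 1.867 M_E = 1017
  1.867 M_D + 3.733 M_E = 965.4
Solving the pair gives M_D = 190.9 kN·m and M_E = 163.1 kN·m (hogging).

M_D = 190.9 kN·m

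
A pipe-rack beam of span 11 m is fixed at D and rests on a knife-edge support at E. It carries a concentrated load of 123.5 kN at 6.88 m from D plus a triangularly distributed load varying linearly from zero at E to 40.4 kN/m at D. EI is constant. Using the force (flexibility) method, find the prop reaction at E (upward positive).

R_E = 101.8 kN

Remove the prop at E; the released (primary) structure is a cantilever built in at D.
Free-end deflection of the primary structure under the applied loading (downward +):
  point load 123.5 at a = 6.88: Pa²(3L − a)/(6EI) = 25449/EI
  triangular load, peak 40.4 at the fixed end: w₀L⁴/(30EI) = 19717/EI
  δ_0 = 45165/EI
Flexibility coefficient — unit upward force at E: δ_{EE} = L³/(3EI) = 443.7/EI.
The prop prevents deflection at E: R_E = δ_0/δ_{EE} = 45165/443.7 = 101.8 kN.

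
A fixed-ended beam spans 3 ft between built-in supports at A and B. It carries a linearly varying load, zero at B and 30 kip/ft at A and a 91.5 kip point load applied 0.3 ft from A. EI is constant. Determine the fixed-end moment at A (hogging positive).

M_A = 35.73 kip·ft

Release both end moments; the primary structure is a simply-supported span AB with redundants M_A and M_B.
End rotations of the released simple span under the applied load (×1/EI):
  at A: triangular load, peak 30: w₀L³/(45EI) = 18/EI
  at B: triangular load, peak 30: 7w₀L³/(360EI) = 15.75/EI
  at A: point load 91.5 at a = 0.3: Pab(L + b)/(6LEI) = 23.47/EI
  at B: point load 91.5 at a = 0.3: Pab(L + a)/(6LEI) = 13.59/EI
  θ_A0 = 41.47/EI,  θ_B0 = 29.34/EI
Flexibility coefficients: a unit moment at one end gives L/(3EI) there and L/(6EI) at the far end, so f₁₁ = f₂₂ = 1/EI and f₁₂ = f₂₁ = 0.5/EI.
Compatibility — zero rotation at each built-in end:
  1 M_A + 0.5 M_B = 41.47
  0.5 M_A + 1 M_B = 29.34
Solving the pair gives M_A = 35.73 kip·ft and M_B = 11.47 kip·ft (hogging).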